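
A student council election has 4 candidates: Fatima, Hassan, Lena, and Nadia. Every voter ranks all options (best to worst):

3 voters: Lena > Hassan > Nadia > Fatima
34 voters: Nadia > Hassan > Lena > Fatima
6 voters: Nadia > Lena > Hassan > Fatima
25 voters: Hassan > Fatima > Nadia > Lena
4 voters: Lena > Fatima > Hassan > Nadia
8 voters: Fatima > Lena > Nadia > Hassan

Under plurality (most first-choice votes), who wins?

Nadia

First-place votes: Fatima 8, Hassan 25, Lena 7, Nadia 40.
Nadia has the most first-place votes.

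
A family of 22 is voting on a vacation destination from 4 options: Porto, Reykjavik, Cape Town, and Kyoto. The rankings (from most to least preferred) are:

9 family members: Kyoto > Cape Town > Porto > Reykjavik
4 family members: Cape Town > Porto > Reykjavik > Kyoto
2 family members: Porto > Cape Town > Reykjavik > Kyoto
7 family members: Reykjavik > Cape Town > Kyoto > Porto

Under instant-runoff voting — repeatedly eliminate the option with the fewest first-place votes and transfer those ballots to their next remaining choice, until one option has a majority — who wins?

Round 1: Porto 2, Reykjavik 7, Cape Town 4, Kyoto 9. Eliminate Porto.
Round 2: Reykjavik 7, Cape Town 6, Kyoto 9. Eliminate Cape Town.
Round 3: Reykjavik 13, Kyoto 9. Reykjavik has a majority.

Reykjavik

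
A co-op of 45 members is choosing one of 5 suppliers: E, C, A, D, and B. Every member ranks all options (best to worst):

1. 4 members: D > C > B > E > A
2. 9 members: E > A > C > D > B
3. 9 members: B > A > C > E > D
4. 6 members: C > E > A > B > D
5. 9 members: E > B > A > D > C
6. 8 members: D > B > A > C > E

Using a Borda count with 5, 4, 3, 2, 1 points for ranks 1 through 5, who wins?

E: 4·2 + 9·5 + 9·2 + 6·4 + 9·5 + 8·1 = 148
C: 4·4 + 9·3 + 9·3 + 6·5 + 9·1 + 8·2 = 125
A: 4·1 + 9·4 + 9·4 + 6·3 + 9·3 + 8·3 = 145
D: 4·5 + 9·2 + 9·1 + 6·1 + 9·2 + 8·5 = 111
B: 4·3 + 9·1 + 9·5 + 6·2 + 9·4 + 8·4 = 146
E has the highest Borda score (148).

E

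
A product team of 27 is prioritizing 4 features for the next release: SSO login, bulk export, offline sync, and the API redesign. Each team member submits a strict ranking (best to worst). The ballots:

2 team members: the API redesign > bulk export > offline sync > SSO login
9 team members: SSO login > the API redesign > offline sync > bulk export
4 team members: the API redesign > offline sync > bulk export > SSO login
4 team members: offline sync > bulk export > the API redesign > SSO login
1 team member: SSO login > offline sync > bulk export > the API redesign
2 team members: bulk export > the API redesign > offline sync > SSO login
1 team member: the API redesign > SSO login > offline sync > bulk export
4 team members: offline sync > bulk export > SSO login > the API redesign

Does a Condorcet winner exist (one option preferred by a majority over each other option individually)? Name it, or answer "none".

none

Checking pairwise contests:
bulk export beats SSO login 16–11.
offline sync beats bulk export 23–4.
the API redesign beats offline sync 18–9.
SSO login beats the API redesign 14–13.
Every option loses at least one head-to-head, so there is no Condorcet winner.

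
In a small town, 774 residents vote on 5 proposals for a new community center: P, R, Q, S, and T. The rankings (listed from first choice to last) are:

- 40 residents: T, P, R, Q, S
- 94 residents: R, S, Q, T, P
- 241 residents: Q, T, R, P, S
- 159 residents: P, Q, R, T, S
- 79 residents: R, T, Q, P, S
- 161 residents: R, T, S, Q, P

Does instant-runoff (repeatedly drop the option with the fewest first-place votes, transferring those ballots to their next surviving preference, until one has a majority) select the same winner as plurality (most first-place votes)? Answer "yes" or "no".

Instant-runoff — R1 P 159, R 334, Q 241, S 0, T 40 (S out); R2 P 159, R 334, Q 241, T 40 (T out); R3 P 199, R 334, Q 241 (P out); R4 R 374, Q 400 (Q winner). Winner: Q.
Plurality — first-place votes: P 159, R 334, Q 241, S 0, T 40. Winner: R.
The two methods disagree.

no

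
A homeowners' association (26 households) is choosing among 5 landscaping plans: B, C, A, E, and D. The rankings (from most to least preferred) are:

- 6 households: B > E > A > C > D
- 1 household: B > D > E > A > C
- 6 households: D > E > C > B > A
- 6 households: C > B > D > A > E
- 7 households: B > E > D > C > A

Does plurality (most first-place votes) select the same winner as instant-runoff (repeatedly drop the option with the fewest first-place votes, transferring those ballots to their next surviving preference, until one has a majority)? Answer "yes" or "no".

yes

Plurality — first-place votes: B 14, C 6, A 0, E 0, D 6. Winner: B.
Instant-runoff — R1 B 14, C 6, A 0, E 0, D 6 (B winner). Winner: B.
The two methods agree.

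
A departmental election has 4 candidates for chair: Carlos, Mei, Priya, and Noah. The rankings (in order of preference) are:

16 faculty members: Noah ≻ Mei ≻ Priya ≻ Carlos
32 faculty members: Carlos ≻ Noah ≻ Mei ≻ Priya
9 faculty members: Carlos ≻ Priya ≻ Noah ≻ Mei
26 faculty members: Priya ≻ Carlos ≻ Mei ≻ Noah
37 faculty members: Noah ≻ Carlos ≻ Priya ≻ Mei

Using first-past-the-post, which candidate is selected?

First-place votes: Carlos 41, Mei 0, Priya 26, Noah 53.
Noah has the most first-place votes.

Noah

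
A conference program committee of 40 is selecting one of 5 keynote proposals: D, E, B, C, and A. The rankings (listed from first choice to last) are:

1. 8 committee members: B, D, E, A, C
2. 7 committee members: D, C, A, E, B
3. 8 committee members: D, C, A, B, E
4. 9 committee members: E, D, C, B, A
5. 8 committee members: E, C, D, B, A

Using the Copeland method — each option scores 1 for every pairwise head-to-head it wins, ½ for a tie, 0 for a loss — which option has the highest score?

D

D: beats E, B, C, and A → score 4.
E: beats B, C, and A; loses to D → score 3.
B: beats A; loses to D, E, and C → score 1.
C: beats B and A; loses to D and E → score 2.
A: loses to D, E, B, and C → score 0.
D has the best pairwise record.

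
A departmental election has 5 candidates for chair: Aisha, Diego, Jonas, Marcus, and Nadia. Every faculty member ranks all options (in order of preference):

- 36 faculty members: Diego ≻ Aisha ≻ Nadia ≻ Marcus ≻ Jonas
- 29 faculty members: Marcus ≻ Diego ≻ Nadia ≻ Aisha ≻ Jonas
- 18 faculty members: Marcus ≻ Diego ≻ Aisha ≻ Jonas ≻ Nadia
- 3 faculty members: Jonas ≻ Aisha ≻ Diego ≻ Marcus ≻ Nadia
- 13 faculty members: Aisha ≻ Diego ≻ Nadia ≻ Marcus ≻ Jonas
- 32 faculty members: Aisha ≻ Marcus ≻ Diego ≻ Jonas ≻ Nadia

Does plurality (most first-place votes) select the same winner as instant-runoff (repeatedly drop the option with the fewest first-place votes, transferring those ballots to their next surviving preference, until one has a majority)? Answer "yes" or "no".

Plurality — first-place votes: Aisha 45, Diego 36, Jonas 3, Marcus 47, Nadia 0. Winner: Marcus.
Instant-runoff — R1 Aisha 45, Diego 36, Jonas 3, Marcus 47, Nadia 0 (Nadia out); R2 Aisha 45, Diego 36, Jonas 3, Marcus 47 (Jonas out); R3 Aisha 48, Diego 36, Marcus 47 (Diego out); R4 Aisha 84, Marcus 47 (Aisha winner). Winner: Aisha.
The two methods disagree.

no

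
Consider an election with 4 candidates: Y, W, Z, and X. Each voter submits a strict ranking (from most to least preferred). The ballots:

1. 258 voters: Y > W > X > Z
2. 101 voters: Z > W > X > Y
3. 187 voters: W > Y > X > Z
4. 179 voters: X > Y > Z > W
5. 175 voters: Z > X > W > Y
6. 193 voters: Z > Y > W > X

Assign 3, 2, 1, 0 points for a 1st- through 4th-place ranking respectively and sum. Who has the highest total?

Y: 258·3 + 101·0 + 187·2 + 179·2 + 175·0 + 193·2 = 1892
W: 258·2 + 101·2 + 187·3 + 179·0 + 175·1 + 193·1 = 1647
Z: 258·0 + 101·3 + 187·0 + 179·1 + 175·3 + 193·3 = 1586
X: 258·1 + 101·1 + 187·1 + 179·3 + 175·2 + 193·0 = 1433
Y has the highest Borda score (1892).

Y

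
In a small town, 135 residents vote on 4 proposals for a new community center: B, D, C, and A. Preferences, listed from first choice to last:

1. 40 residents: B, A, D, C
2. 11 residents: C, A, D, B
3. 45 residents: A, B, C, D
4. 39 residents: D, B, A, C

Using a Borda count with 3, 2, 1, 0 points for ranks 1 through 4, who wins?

B

B: 40·3 + 11·0 + 45·2 + 39·2 = 288
D: 40·1 + 11·1 + 45·0 + 39·3 = 168
C: 40·0 + 11·3 + 45·1 + 39·0 = 78
A: 40·2 + 11·2 + 45·3 + 39·1 = 276
B has the highest Borda score (288).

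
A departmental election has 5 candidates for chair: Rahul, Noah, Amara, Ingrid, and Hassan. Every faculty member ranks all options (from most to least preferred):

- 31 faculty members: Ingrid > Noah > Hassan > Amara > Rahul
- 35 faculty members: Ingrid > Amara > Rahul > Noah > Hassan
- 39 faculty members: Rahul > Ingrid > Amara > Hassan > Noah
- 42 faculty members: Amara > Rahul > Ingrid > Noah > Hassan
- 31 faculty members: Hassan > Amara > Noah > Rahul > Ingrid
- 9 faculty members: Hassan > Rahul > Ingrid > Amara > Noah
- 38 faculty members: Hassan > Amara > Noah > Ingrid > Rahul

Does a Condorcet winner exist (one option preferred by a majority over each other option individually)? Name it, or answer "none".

none

Checking pairwise contests:
Amara beats Rahul 177–48.
Rahul beats Noah 125–100.
Ingrid beats Amara 114–111.
Rahul beats Ingrid 121–104.
Rahul beats Hassan 116–109.
Every option loses at least one head-to-head, so there is no Condorcet winner.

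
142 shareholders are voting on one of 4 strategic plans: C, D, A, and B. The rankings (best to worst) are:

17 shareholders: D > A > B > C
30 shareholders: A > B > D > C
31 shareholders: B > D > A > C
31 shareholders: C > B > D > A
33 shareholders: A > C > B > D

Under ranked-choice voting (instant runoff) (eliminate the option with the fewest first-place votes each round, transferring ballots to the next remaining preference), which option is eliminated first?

Round 1: C 31, D 17, A 63, B 31. Eliminate D.

D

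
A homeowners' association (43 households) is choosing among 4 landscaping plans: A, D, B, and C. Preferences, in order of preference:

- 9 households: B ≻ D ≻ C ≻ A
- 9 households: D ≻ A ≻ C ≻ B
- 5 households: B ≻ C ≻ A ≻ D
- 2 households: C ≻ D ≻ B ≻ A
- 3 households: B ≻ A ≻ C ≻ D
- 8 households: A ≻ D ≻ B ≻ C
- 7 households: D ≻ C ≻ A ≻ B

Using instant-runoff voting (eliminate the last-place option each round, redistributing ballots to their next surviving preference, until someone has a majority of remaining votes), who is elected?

Round 1: A 8, D 16, B 17, C 2. Eliminate C.
Round 2: A 8, D 18, B 17. Eliminate A.
Round 3: D 26, B 17. D has a majority.

D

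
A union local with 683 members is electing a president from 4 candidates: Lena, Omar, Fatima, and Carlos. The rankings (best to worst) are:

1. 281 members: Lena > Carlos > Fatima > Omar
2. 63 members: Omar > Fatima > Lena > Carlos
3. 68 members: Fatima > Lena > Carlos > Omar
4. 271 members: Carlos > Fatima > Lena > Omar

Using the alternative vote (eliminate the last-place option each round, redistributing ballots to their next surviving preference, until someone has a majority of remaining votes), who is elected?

Round 1: Lena 281, Omar 63, Fatima 68, Carlos 271. Eliminate Omar.
Round 2: Lena 281, Fatima 131, Carlos 271. Eliminate Fatima.
Round 3: Lena 412, Carlos 271. Lena has a majority.

Lena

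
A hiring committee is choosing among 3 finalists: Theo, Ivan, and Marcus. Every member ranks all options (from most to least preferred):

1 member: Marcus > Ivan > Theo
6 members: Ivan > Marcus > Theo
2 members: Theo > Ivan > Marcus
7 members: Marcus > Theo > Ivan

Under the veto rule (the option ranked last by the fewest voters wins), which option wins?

Last-place votes: Theo 7, Ivan 7, Marcus 2.
Marcus is ranked last by the fewest voters, so Marcus wins.

Marcus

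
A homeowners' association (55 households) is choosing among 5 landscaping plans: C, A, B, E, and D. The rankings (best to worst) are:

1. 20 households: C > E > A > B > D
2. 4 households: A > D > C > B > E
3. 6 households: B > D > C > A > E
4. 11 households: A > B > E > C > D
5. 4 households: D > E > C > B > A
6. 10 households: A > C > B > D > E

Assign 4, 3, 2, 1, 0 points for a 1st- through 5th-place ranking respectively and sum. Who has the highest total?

C: 20·4 + 4·2 + 6·2 + 11·1 + 4·2 + 10·3 = 149
A: 20·2 + 4·4 + 6·1 + 11·4 + 4·0 + 10·4 = 146
B: 20·1 + 4·1 + 6·4 + 11·3 + 4·1 + 10·2 = 105
E: 20·3 + 4·0 + 6·0 + 11·2 + 4·3 + 10·0 = 94
D: 20·0 + 4·3 + 6·3 + 11·0 + 4·4 + 10·1 = 56
C has the highest Borda score (149).

C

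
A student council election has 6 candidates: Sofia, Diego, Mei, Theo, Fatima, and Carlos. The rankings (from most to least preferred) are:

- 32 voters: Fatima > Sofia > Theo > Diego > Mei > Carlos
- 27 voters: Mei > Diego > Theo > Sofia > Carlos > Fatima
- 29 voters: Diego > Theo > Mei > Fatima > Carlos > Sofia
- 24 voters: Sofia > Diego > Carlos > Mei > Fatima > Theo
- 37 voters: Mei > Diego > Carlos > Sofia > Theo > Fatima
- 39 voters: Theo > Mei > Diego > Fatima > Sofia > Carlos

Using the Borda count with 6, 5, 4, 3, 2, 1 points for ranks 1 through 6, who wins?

Diego

Sofia: 32·5 + 27·3 + 29·1 + 24·6 + 37·3 + 39·2 = 603
Diego: 32·3 + 27·5 + 29·6 + 24·5 + 37·5 + 39·4 = 866
Mei: 32·2 + 27·6 + 29·4 + 24·3 + 37·6 + 39·5 = 831
Theo: 32·4 + 27·4 + 29·5 + 24·1 + 37·2 + 39·6 = 713
Fatima: 32·6 + 27·1 + 29·3 + 24·2 + 37·1 + 39·3 = 508
Carlos: 32·1 + 27·2 + 29·2 + 24·4 + 37·4 + 39·1 = 427
Diego has the highest Borda score (866).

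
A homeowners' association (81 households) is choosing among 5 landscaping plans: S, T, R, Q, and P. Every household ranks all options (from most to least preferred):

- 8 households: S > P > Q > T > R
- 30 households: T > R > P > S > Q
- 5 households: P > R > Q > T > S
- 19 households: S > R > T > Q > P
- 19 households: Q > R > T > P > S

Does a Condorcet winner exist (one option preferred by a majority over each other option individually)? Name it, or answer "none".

R vs S: 54–27 for R.
R vs T: 43–38 for R.
R vs Q: 54–27 for R.
R vs P: 68–13 for R.
R beats every other option head-to-head.

R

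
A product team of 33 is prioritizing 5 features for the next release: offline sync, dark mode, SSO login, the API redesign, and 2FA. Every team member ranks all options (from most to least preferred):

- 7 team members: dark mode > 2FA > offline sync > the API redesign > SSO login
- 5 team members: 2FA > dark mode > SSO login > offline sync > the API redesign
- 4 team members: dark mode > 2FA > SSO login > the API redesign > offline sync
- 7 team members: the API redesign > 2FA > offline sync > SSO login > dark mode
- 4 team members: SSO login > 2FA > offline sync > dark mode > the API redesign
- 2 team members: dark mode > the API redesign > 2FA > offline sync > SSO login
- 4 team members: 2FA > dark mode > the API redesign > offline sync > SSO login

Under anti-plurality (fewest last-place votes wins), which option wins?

Last-place votes: offline sync 4, dark mode 7, SSO login 13, the API redesign 9, 2FA 0.
2FA is ranked last by the fewest voters, so 2FA wins.

2FA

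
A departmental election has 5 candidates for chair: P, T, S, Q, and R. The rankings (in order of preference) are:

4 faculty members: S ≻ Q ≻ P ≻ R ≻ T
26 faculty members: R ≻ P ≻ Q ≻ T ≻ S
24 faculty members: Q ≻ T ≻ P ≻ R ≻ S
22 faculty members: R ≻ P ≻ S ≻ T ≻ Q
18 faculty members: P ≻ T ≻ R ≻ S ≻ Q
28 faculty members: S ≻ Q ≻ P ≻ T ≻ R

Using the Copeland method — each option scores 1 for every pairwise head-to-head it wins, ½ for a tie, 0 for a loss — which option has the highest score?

P

P: beats T, S, Q, and R → score 4.
T: beats S and R; loses to P and Q → score 2.
S: beats Q; loses to P, T, and R → score 1.
Q: beats T; loses to P, S, and R → score 1.
R: beats S and Q; loses to P and T → score 2.
P has the best pairwise record.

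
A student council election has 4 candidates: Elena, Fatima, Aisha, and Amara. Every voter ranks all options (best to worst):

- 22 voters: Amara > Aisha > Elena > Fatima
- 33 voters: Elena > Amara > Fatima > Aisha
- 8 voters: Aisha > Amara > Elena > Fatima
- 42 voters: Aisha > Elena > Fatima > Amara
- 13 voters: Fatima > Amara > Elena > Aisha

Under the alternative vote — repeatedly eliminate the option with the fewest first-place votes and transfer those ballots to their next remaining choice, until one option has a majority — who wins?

Round 1: Elena 33, Fatima 13, Aisha 50, Amara 22. Eliminate Fatima.
Round 2: Elena 33, Aisha 50, Amara 35. Eliminate Elena.
Round 3: Aisha 50, Amara 68. Amara has a majority.

Amara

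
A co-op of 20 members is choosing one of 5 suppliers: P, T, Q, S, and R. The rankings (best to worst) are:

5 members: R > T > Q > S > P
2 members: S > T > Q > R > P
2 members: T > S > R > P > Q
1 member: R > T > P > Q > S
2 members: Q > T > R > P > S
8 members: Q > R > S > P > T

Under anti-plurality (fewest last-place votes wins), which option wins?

Last-place votes: P 7, T 8, Q 2, S 3, R 0.
R is ranked last by the fewest voters, so R wins.

R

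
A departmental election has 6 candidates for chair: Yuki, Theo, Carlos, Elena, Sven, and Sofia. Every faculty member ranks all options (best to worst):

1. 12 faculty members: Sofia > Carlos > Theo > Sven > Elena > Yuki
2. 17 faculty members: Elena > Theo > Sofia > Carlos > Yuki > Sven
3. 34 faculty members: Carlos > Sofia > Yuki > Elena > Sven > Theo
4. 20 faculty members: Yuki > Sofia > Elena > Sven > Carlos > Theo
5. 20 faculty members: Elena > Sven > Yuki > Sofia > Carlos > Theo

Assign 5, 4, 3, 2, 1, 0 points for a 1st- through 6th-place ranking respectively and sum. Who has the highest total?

Yuki: 12·0 + 17·1 + 34·3 + 20·5 + 20·3 = 279
Theo: 12·3 + 17·4 + 34·0 + 20·0 + 20·0 = 104
Carlos: 12·4 + 17·2 + 34·5 + 20·1 + 20·1 = 292
Elena: 12·1 + 17·5 + 34·2 + 20·3 + 20·5 = 325
Sven: 12·2 + 17·0 + 34·1 + 20·2 + 20·4 = 178
Sofia: 12·5 + 17·3 + 34·4 + 20·4 + 20·2 = 367
Sofia has the highest Borda score (367).

Sofia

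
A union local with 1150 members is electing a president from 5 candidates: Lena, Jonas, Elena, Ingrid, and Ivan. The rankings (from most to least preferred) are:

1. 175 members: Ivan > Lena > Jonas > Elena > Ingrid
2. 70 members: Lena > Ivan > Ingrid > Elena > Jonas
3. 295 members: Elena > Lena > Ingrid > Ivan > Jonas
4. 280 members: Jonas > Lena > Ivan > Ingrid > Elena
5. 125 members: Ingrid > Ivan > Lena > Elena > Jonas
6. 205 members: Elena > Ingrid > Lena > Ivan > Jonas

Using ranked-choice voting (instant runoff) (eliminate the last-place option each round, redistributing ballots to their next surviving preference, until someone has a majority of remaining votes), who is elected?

Ivan

Round 1: Lena 70, Jonas 280, Elena 500, Ingrid 125, Ivan 175. Eliminate Lena.
Round 2: Jonas 280, Elena 500, Ingrid 125, Ivan 245. Eliminate Ingrid.
Round 3: Jonas 280, Elena 500, Ivan 370. Eliminate Jonas.
Round 4: Elena 500, Ivan 650. Ivan has a majority.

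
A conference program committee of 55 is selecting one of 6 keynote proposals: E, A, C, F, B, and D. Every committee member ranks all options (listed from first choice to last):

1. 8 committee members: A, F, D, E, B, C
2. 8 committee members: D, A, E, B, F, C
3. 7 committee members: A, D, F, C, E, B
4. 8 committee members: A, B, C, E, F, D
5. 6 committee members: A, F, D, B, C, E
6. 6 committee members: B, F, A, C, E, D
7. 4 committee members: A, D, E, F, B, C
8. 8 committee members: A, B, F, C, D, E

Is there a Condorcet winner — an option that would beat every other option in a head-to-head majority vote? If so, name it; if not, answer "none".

A

A vs E: 55–0 for A.
A vs C: 55–0 for A.
A vs F: 49–6 for A.
A vs B: 49–6 for A.
A vs D: 47–8 for A.
A beats every other option head-to-head.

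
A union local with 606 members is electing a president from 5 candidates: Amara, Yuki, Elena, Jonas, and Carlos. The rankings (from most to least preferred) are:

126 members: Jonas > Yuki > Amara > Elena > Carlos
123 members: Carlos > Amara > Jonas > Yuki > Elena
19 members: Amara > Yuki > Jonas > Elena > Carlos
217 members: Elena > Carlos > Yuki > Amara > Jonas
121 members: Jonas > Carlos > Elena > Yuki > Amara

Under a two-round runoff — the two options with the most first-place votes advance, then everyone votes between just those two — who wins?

Round 1 first-place votes: Amara 19, Yuki 0, Elena 217, Jonas 247, Carlos 123.
Jonas and Elena advance.
Runoff: Jonas is preferred to Elena by 389 voters; Elena by 217.
Jonas wins the runoff.

Jonas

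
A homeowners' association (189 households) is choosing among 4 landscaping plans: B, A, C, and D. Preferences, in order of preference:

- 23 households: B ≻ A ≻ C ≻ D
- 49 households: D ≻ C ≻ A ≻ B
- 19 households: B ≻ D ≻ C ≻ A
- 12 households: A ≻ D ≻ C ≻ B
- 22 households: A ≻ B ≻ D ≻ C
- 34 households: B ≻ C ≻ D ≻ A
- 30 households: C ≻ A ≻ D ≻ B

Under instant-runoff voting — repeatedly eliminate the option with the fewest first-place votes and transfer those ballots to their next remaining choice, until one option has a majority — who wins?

A

Round 1: B 76, A 34, C 30, D 49. Eliminate C.
Round 2: B 76, A 64, D 49. Eliminate D.
Round 3: B 76, A 113. A has a majority.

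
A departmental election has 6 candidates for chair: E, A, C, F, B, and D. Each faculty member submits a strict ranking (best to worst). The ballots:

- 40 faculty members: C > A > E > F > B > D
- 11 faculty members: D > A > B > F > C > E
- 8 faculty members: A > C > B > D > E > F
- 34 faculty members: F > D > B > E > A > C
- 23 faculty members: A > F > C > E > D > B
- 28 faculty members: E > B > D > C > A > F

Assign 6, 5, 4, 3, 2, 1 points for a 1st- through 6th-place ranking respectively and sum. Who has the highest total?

A

E: 40·4 + 11·1 + 8·2 + 34·3 + 23·3 + 28·6 = 526
A: 40·5 + 11·5 + 8·6 + 34·2 + 23·6 + 28·2 = 565
C: 40·6 + 11·2 + 8·5 + 34·1 + 23·4 + 28·3 = 512
F: 40·3 + 11·3 + 8·1 + 34·6 + 23·5 + 28·1 = 508
B: 40·2 + 11·4 + 8·4 + 34·4 + 23·1 + 28·5 = 455
D: 40·1 + 11·6 + 8·3 + 34·5 + 23·2 + 28·4 = 458
A has the highest Borda score (565).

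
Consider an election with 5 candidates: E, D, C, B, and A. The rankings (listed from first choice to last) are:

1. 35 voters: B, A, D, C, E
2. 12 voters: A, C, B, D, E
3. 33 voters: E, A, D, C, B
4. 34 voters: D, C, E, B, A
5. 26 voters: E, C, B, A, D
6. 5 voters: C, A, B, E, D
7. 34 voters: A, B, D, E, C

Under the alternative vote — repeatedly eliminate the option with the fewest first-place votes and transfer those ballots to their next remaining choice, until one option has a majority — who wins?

Round 1: E 59, D 34, C 5, B 35, A 46. Eliminate C.
Round 2: E 59, D 34, B 35, A 51. Eliminate D.
Round 3: E 93, B 35, A 51. E has a majority.

E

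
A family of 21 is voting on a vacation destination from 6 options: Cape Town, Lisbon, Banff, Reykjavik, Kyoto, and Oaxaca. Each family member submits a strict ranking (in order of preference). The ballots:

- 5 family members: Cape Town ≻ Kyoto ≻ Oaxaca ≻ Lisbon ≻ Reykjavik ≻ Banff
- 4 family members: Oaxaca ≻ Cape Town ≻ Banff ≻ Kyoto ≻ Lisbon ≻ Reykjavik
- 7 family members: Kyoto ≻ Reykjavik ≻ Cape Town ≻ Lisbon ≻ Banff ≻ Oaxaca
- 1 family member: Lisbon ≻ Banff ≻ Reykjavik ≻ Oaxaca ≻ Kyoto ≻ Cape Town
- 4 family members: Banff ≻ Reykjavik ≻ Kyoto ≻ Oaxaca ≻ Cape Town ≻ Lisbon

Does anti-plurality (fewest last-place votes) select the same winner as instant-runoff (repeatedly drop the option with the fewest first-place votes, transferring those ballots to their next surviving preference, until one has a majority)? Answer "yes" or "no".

Anti-plurality — last-place votes: Cape Town 1, Lisbon 4, Banff 5, Reykjavik 4, Kyoto 0, Oaxaca 7. Winner: Kyoto.
Instant-runoff — R1 Cape Town 5, Lisbon 1, Banff 4, Reykjavik 0, Kyoto 7, Oaxaca 4 (Reykjavik out); R2 Cape Town 5, Lisbon 1, Banff 4, Kyoto 7, Oaxaca 4 (Lisbon out); R3 Cape Town 5, Banff 5, Kyoto 7, Oaxaca 4 (Oaxaca out); R4 Cape Town 9, Banff 5, Kyoto 7 (Banff out); R5 Cape Town 9, Kyoto 12 (Kyoto winner). Winner: Kyoto.
The two methods agree.

yes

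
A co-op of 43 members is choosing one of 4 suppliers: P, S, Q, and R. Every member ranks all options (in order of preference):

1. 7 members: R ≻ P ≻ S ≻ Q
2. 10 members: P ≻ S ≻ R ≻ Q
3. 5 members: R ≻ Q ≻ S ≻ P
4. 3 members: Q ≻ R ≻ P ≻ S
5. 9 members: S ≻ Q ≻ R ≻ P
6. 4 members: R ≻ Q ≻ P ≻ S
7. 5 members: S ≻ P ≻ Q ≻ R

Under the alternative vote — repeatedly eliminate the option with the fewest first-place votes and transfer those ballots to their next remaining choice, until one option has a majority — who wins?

Round 1: P 10, S 14, Q 3, R 16. Eliminate Q.
Round 2: P 10, S 14, R 19. Eliminate P.
Round 3: S 24, R 19. S has a majority.

S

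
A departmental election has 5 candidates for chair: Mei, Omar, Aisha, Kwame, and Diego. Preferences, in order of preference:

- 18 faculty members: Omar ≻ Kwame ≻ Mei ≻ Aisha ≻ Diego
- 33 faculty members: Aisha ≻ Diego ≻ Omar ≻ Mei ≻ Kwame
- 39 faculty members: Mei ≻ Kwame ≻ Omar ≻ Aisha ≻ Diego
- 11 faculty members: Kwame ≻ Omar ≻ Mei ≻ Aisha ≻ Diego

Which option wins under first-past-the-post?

First-place votes: Mei 39, Omar 18, Aisha 33, Kwame 11, Diego 0.
Mei has the most first-place votes.

Mei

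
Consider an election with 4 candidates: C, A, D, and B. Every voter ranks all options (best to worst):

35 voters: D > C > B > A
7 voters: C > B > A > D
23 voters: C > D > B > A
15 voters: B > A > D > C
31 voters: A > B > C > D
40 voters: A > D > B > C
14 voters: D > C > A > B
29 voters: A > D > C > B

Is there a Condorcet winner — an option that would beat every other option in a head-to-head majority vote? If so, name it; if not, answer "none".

A

A vs C: 115–79 for A.
A vs D: 122–72 for A.
A vs B: 114–80 for A.
A beats every other option head-to-head.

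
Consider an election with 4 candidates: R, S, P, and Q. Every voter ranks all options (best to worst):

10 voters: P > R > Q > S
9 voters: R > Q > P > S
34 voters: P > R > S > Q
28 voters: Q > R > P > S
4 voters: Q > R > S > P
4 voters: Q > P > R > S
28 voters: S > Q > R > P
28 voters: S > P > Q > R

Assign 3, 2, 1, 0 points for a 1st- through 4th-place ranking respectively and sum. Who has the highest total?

R: 10·2 + 9·3 + 34·2 + 28·2 + 4·2 + 4·1 + 28·1 + 28·0 = 211
S: 10·0 + 9·0 + 34·1 + 28·0 + 4·1 + 4·0 + 28·3 + 28·3 = 206
P: 10·3 + 9·1 + 34·3 + 28·1 + 4·0 + 4·2 + 28·0 + 28·2 = 233
Q: 10·1 + 9·2 + 34·0 + 28·3 + 4·3 + 4·3 + 28·2 + 28·1 = 220
P has the highest Borda score (233).

P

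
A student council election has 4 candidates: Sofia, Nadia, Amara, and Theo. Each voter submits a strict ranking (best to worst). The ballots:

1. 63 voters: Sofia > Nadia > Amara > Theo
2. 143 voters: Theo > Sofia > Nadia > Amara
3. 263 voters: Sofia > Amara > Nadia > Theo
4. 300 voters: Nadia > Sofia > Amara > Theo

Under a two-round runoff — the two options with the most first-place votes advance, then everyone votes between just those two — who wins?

Round 1 first-place votes: Sofia 326, Nadia 300, Amara 0, Theo 143.
Sofia and Nadia advance.
Runoff: Sofia is preferred to Nadia by 469 voters; Nadia by 300.
Sofia wins the runoff.

Sofia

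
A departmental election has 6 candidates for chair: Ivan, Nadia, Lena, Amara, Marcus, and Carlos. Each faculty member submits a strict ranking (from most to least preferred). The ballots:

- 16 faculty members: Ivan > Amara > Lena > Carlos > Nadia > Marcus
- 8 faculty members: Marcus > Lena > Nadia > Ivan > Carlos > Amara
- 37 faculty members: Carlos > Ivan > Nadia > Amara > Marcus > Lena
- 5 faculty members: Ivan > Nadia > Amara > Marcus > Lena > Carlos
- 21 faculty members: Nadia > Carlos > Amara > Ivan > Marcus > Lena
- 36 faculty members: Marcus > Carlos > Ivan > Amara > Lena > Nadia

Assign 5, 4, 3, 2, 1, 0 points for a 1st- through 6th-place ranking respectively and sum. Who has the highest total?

Carlos

Ivan: 16·5 + 8·2 + 37·4 + 5·5 + 21·2 + 36·3 = 419
Nadia: 16·1 + 8·3 + 37·3 + 5·4 + 21·5 + 36·0 = 276
Lena: 16·3 + 8·4 + 37·0 + 5·1 + 21·0 + 36·1 = 121
Amara: 16·4 + 8·0 + 37·2 + 5·3 + 21·3 + 36·2 = 288
Marcus: 16·0 + 8·5 + 37·1 + 5·2 + 21·1 + 36·5 = 288
Carlos: 16·2 + 8·1 + 37·5 + 5·0 + 21·4 + 36·4 = 453
Carlos has the highest Borda score (453).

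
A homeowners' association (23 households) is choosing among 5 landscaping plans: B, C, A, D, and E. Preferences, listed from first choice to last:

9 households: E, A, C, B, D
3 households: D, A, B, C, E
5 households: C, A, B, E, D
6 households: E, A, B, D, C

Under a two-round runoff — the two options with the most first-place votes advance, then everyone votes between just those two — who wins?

Round 1 first-place votes: B 0, C 5, A 0, D 3, E 15.
E and C advance.
Runoff: E is preferred to C by 15 voters; C by 8.
E wins the runoff.

E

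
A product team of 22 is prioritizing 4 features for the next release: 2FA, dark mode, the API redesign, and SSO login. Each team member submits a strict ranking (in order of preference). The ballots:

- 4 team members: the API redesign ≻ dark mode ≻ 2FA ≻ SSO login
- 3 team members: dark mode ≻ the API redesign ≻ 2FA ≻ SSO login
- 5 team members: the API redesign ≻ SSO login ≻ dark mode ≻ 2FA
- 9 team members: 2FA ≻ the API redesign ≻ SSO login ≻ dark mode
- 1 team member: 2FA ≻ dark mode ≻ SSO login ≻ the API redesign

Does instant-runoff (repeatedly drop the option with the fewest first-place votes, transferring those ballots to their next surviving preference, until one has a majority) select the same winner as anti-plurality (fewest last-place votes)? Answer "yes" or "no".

yes

Instant-runoff — R1 2FA 10, dark mode 3, the API redesign 9, SSO login 0 (SSO login out); R2 2FA 10, dark mode 3, the API redesign 9 (dark mode out); R3 2FA 10, the API redesign 12 (the API redesign winner). Winner: the API redesign.
Anti-plurality — last-place votes: 2FA 5, dark mode 9, the API redesign 1, SSO login 7. Winner: the API redesign.
The two methods agree.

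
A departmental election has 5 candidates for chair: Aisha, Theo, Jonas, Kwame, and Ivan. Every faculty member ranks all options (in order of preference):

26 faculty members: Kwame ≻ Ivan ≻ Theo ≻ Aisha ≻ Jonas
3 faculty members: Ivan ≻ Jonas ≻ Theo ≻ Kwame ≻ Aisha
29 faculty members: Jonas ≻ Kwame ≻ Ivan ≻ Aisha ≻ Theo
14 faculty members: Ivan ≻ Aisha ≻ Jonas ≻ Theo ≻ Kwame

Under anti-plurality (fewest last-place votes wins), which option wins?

Ivan

Last-place votes: Aisha 3, Theo 29, Jonas 26, Kwame 14, Ivan 0.
Ivan is ranked last by the fewest voters, so Ivan wins.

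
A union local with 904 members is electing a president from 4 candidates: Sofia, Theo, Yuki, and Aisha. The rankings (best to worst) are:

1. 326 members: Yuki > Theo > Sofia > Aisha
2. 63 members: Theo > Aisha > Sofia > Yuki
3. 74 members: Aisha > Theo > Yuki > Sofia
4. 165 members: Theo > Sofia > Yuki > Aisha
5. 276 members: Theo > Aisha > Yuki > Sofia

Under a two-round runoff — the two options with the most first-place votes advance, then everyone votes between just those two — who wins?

Theo

Round 1 first-place votes: Sofia 0, Theo 504, Yuki 326, Aisha 74.
Theo and Yuki advance.
Runoff: Theo is preferred to Yuki by 578 voters; Yuki by 326.
Theo wins the runoff.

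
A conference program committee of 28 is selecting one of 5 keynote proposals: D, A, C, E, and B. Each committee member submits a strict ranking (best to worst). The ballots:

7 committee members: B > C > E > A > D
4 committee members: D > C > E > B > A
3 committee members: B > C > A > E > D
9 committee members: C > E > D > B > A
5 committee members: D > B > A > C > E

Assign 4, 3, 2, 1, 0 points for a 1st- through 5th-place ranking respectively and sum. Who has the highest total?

D: 7·0 + 4·4 + 3·0 + 9·2 + 5·4 = 54
A: 7·1 + 4·0 + 3·2 + 9·0 + 5·2 = 23
C: 7·3 + 4·3 + 3·3 + 9·4 + 5·1 = 83
E: 7·2 + 4·2 + 3·1 + 9·3 + 5·0 = 52
B: 7·4 + 4·1 + 3·4 + 9·1 + 5·3 = 68
C has the highest Borda score (83).

C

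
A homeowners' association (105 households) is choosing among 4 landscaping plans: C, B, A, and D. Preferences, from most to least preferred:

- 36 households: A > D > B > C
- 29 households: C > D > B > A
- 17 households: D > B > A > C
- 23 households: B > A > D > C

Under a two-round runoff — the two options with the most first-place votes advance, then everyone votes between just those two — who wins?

A

Round 1 first-place votes: C 29, B 23, A 36, D 17.
A and C advance.
Runoff: A is preferred to C by 76 voters; C by 29.
A wins the runoff.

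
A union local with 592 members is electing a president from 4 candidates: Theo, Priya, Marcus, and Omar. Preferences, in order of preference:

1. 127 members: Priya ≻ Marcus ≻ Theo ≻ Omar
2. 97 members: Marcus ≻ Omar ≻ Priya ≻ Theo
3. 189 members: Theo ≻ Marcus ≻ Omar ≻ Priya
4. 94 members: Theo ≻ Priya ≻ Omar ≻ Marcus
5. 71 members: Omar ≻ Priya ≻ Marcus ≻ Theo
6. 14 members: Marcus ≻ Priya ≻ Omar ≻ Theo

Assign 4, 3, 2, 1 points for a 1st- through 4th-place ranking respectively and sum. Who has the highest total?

Marcus

Theo: 127·2 + 97·1 + 189·4 + 94·4 + 71·1 + 14·1 = 1568
Priya: 127·4 + 97·2 + 189·1 + 94·3 + 71·3 + 14·3 = 1428
Marcus: 127·3 + 97·4 + 189·3 + 94·1 + 71·2 + 14·4 = 1628
Omar: 127·1 + 97·3 + 189·2 + 94·2 + 71·4 + 14·2 = 1296
Marcus has the highest Borda score (1628).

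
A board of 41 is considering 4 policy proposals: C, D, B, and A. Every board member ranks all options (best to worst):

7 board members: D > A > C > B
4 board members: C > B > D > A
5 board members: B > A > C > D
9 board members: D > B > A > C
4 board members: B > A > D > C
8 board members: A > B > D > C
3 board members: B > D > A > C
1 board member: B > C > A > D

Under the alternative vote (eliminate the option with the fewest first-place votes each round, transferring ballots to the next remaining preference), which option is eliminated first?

C

Round 1: C 4, D 16, B 13, A 8. Eliminate C.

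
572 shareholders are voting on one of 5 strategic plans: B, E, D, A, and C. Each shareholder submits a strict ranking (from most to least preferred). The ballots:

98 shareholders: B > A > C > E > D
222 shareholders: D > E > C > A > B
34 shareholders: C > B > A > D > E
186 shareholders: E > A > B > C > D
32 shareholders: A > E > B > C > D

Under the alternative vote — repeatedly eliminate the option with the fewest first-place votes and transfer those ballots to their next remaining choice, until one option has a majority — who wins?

Round 1: B 98, E 186, D 222, A 32, C 34. Eliminate A.
Round 2: B 98, E 218, D 222, C 34. Eliminate C.
Round 3: B 132, E 218, D 222. Eliminate B.
Round 4: E 316, D 256. E has a majority.

E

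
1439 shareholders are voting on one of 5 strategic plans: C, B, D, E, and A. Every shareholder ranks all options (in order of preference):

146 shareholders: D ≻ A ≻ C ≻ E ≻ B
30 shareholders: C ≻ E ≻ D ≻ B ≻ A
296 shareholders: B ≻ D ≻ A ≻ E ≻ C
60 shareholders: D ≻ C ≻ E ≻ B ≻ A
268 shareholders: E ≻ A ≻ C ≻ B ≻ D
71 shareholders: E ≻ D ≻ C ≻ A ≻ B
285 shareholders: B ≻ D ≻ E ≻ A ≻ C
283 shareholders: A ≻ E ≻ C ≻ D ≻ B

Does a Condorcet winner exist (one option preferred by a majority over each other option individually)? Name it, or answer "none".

none

Checking pairwise contests:
D beats C 858–581.
C beats B 858–581.
B beats D 849–590.
D beats E 787–652.
D beats A 888–551.
Every option loses at least one head-to-head, so there is no Condorcet winner.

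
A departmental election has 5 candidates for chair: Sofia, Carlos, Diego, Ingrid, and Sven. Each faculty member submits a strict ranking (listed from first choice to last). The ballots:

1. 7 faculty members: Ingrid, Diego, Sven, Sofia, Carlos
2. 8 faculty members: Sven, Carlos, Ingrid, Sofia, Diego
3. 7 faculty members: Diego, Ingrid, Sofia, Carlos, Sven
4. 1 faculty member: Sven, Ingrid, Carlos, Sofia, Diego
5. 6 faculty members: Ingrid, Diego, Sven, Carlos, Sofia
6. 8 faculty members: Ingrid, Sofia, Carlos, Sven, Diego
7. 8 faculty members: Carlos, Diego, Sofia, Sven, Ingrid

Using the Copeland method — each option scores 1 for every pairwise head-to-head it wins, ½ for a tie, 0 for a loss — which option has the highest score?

Sofia: beats Sven; loses to Carlos, Diego, and Ingrid → score 1.
Carlos: beats Sofia, Diego, and Sven; loses to Ingrid → score 3.
Diego: beats Sofia and Sven; loses to Carlos and Ingrid → score 2.
Ingrid: beats Sofia, Carlos, Diego, and Sven → score 4.
Sven: loses to Sofia, Carlos, Diego, and Ingrid → score 0.
Ingrid has the best pairwise record.

Ingrid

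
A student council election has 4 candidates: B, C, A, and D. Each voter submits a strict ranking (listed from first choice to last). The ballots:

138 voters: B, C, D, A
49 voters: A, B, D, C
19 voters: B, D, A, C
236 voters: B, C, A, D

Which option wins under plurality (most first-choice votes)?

B

First-place votes: B 393, C 0, A 49, D 0.
B has the most first-place votes.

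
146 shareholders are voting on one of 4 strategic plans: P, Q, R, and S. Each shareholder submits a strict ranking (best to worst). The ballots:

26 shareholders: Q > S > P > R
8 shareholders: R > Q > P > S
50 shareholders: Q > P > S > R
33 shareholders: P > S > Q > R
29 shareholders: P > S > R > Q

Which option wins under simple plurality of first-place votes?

First-place votes: P 62, Q 76, R 8, S 0.
Q has the most first-place votes.

Q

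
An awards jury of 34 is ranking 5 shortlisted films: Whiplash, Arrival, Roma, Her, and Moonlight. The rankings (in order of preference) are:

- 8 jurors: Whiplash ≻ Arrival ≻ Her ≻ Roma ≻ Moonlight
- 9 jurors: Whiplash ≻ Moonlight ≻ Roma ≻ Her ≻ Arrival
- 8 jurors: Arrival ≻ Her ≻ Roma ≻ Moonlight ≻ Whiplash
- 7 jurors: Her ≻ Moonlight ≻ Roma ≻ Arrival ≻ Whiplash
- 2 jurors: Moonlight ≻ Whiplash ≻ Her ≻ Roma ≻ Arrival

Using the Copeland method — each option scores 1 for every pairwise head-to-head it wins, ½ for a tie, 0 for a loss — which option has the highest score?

Whiplash: beats Arrival, Roma, and Her; ties Moonlight → score 3.5.
Arrival: loses to Whiplash, Roma, Her, and Moonlight → score 0.
Roma: beats Arrival; loses to Whiplash, Her, and Moonlight → score 1.
Her: beats Arrival, Roma, and Moonlight; loses to Whiplash → score 3.
Moonlight: beats Arrival and Roma; ties Whiplash; loses to Her → score 2.5.
Whiplash has the best pairwise record.

Whiplash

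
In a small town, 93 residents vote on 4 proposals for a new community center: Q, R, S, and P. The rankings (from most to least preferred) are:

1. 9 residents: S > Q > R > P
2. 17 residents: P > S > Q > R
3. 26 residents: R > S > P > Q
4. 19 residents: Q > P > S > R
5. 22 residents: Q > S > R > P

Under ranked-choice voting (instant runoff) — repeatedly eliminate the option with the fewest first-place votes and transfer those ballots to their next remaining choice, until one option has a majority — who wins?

Q

Round 1: Q 41, R 26, S 9, P 17. Eliminate S.
Round 2: Q 50, R 26, P 17. Q has a majority.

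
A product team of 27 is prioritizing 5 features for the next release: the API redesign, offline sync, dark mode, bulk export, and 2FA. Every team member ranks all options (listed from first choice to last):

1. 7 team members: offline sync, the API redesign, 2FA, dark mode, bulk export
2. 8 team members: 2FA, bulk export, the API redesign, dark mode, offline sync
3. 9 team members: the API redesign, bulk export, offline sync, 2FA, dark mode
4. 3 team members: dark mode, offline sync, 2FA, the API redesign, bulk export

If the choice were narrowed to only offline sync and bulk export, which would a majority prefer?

Voters preferring offline sync to bulk export: 10; preferring bulk export to offline sync: 17.
bulk export wins the head-to-head.

bulk export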